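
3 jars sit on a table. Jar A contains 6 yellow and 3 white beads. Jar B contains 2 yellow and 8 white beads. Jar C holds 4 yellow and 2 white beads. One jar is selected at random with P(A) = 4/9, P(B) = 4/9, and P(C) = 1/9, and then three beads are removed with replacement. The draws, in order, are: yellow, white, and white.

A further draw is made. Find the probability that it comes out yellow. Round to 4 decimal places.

0.3959

Under each hypothesis, the probability of the observed sequence is: P(data | jar A) = (6/9)(3/9)(3/9) = 0.074074; P(data | jar B) = (2/10)(8/10)(8/10) = 0.128; P(data | jar C) = (4/6)(2/6)(2/6) = 0.074074.
Multiplying each by its prior: 4/9 · 0.074074 = 0.032922, 4/9 · 0.128 = 0.056889, 1/9 · 0.074074 = 0.0082305; summing to 0.098041.
The posterior is then P(jar A | data) = 0.3358, P(jar B | data) = 0.58026, P(jar C | data) = 0.083949.
The predictive probability is P(yellow next | data) = (2/3)(0.3358) + (1/5)(0.58026) + (2/3)(0.083949) = 0.39588.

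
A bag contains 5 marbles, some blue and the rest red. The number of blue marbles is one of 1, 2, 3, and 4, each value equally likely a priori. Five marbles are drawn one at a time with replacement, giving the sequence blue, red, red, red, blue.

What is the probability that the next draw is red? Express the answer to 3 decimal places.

0.569

Under each hypothesis, the probability of the observed sequence is: P(data | r = 1) = (1/5)(4/5)(4/5)(4/5)(1/5) = 0.02048; P(data | r = 2) = (2/5)(3/5)(3/5)(3/5)(2/5) = 0.03456; P(data | r = 3) = (3/5)(2/5)(2/5)(2/5)(3/5) = 0.02304; P(data | r = 4) = (4/5)(1/5)(1/5)(1/5)(4/5) = 0.00512.
Weighting by the prior gives 1/4 · 0.02048 = 0.00512, 1/4 · 0.03456 = 0.00864, 1/4 · 0.02304 = 0.00576, 1/4 · 0.00512 = 0.00128; summing to 0.0208.
The posterior is then P(r = 1 | data) = 0.24615, P(r = 2 | data) = 0.41538, P(r = 3 | data) = 0.27692, P(r = 4 | data) = 0.061538.
Averaging over the posterior, P(red next | data) = (4/5)(0.24615) + (3/5)(0.41538) + (2/5)(0.27692) + (1/5)(0.061538) = 0.56923.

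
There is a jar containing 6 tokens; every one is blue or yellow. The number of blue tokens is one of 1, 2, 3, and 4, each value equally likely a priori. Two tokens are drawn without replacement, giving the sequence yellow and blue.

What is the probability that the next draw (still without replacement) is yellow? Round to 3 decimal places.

The likelihood of the observed sequence under each hypothesis: P(data | r = 1) = (5/6)(1/5) = 1/6; P(data | r = 2) = (4/6)(2/5) = 4/15; P(data | r = 3) = (3/6)(3/5) = 3/10; P(data | r = 4) = (2/6)(4/5) = 4/15.
Weighting by the prior gives 1/4 · 1/6 = 1/24, 1/4 · 4/15 = 1/15, 1/4 · 3/10 = 3/40, 1/4 · 4/15 = 1/15; these sum to 1/4.
The posterior is then P(r = 1 | data) = 1/6, P(r = 2 | data) = 4/15, P(r = 3 | data) = 3/10, P(r = 4 | data) = 4/15.
Averaging over the posterior, P(yellow next | data) = (1)(1/6) + (3/4)(4/15) + (1/2)(3/10) + (1/4)(4/15) = 7/12.

0.583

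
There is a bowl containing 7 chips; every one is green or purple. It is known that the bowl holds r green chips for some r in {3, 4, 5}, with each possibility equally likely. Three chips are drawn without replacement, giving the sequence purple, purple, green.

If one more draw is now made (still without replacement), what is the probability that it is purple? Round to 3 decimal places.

0.343

Compute the likelihood of the observed sequence for each case: P(data | r = 3) = (4/7)(3/6)(3/5) = 6/35; P(data | r = 4) = (3/7)(2/6)(4/5) = 4/35; P(data | r = 5) = (2/7)(1/6)(5/5) = 1/21.
Multiplying each by its prior: 1/3 · 6/35 = 2/35, 1/3 · 4/35 = 4/105, 1/3 · 1/21 = 1/63; summing to 1/9.
Normalising, the posterior is P(r = 3 | data) = 18/35, P(r = 4 | data) = 12/35, P(r = 5 | data) = 1/7.
The predictive probability is P(purple next | data) = (1/2)(18/35) + (1/4)(12/35) + (0)(1/7) = 12/35.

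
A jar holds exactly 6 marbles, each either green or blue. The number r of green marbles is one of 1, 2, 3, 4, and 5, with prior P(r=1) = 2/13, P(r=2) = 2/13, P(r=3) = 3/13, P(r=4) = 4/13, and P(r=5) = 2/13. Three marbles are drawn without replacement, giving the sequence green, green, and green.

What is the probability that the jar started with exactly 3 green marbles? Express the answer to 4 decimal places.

0.0769

Compute the likelihood of the observed sequence for each case: P(data | r = 1) = (1/6)(0/5) = 0; P(data | r = 2) = (2/6)(1/5)(0/4) = 0; P(data | r = 3) = (3/6)(2/5)(1/4) = 1/20; P(data | r = 4) = (4/6)(3/5)(2/4) = 1/5; P(data | r = 5) = (5/6)(4/5)(3/4) = 1/2.
Multiplying each by its prior: 2/13 · 0 = 0, 2/13 · 0 = 0, 3/13 · 1/20 = 3/260, 4/13 · 1/5 = 4/65, 2/13 · 1/2 = 1/13; with total 3/20.
Hence P(r = 3 | data) = (3/260) / (3/20) = 1/13.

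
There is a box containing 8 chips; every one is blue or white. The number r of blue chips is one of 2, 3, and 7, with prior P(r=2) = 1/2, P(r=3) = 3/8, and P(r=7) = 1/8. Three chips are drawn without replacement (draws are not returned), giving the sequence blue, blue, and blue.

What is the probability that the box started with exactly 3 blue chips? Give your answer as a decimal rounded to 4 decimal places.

0.0789

Under each hypothesis, the probability of the observed sequence is: P(data | r = 2) = (2/8)(1/7)(0/6) = 0; P(data | r = 3) = (3/8)(2/7)(1/6) = 1/56; P(data | r = 7) = (7/8)(6/7)(5/6) = 5/8.
The prior-weighted likelihoods are 1/2 · 0 = 0, 3/8 · 1/56 = 3/448, 1/8 · 5/8 = 5/64; summing to 19/224.
By Bayes' rule, P(r = 3 | data) = (3/448) / (19/224) = 3/38.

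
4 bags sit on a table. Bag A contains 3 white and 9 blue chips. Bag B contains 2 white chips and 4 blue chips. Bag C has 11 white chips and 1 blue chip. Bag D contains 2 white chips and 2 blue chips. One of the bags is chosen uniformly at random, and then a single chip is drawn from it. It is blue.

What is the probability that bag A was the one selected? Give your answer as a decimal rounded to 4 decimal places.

The likelihood of this draw under each hypothesis: P(data | bag A) = (9/12) = 3/4; P(data | bag B) = (4/6) = 2/3; P(data | bag C) = (1/12) = 1/12; P(data | bag D) = (2/4) = 1/2.
The prior-weighted likelihoods are 1/4 · 3/4 = 3/16, 1/4 · 2/3 = 1/6, 1/4 · 1/12 = 1/48, 1/4 · 1/2 = 1/8; these sum to 1/2.
Therefore the posterior P(bag A | data) = (3/16) / (1/2) = 3/8.

0.3750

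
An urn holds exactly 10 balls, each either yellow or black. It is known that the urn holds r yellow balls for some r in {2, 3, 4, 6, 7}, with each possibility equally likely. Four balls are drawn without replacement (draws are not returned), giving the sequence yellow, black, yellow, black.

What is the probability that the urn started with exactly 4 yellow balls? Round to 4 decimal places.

The likelihood of the observed sequence under each hypothesis: P(data | r = 2) = (2/10)(8/9)(1/8)(7/7) = 0.022222; P(data | r = 3) = (3/10)(7/9)(2/8)(6/7) = 0.05; P(data | r = 4) = (4/10)(6/9)(3/8)(5/7) = 0.071429; P(data | r = 6) = (6/10)(4/9)(5/8)(3/7) = 0.071429; P(data | r = 7) = (7/10)(3/9)(6/8)(2/7) = 0.05.
Weighting by the prior gives 1/5 · 0.022222 = 0.0044444, 1/5 · 0.05 = 0.01, 1/5 · 0.071429 = 0.014286, 1/5 · 0.071429 = 0.014286, 1/5 · 0.05 = 0.01; these sum to 0.053016.
Therefore the posterior P(r = 4 | data) = (0.014286) / (0.053016) = 0.26946.

0.2695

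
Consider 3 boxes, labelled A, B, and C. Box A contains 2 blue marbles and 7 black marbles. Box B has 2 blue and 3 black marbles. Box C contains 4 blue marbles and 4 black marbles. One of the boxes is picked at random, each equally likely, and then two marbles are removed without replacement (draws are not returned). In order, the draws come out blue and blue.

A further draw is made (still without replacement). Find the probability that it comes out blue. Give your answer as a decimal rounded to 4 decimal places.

0.2088

The likelihood of the observed sequence under each hypothesis: P(data | box A) = (2/9)(1/8) = 0.027778; P(data | box B) = (2/5)(1/4) = 0.1; P(data | box C) = (4/8)(3/7) = 0.21429.
Multiplying each by its prior: 1/3 · 0.027778 = 0.0092593, 1/3 · 0.1 = 0.033333, 1/3 · 0.21429 = 0.071429; these sum to 0.11402.
The posterior is then P(box A | data) = 0.081206, P(box B | data) = 0.29234, P(box C | data) = 0.62645.
The predictive probability is P(blue next | data) = (0)(0.081206) + (0)(0.29234) + (1/3)(0.62645) = 0.20882.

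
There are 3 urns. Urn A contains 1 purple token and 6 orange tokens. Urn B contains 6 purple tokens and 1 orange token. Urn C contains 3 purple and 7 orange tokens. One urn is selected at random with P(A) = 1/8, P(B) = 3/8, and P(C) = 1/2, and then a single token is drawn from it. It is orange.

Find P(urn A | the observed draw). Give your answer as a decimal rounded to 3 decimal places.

0.210

Under each hypothesis, the probability of this draw is: P(data | urn A) = (6/7) = 6/7; P(data | urn B) = (1/7) = 1/7; P(data | urn C) = (7/10) = 7/10.
The prior-weighted likelihoods are 1/8 · 6/7 = 3/28, 3/8 · 1/7 = 3/56, 1/2 · 7/10 = 7/20; with total 143/280.
So P(urn A | data) = (3/28) / (143/280) = 30/143.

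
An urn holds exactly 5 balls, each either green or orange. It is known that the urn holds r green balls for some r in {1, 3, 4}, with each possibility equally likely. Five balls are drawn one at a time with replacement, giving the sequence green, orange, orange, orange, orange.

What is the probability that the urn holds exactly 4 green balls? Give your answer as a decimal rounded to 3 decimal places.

Under each hypothesis, the probability of the observed sequence is: P(data | r = 1) = (1/5)(4/5)(4/5)(4/5)(4/5) = 0.08192; P(data | r = 3) = (3/5)(2/5)(2/5)(2/5)(2/5) = 0.01536; P(data | r = 4) = (4/5)(1/5)(1/5)(1/5)(1/5) = 0.00128.
The prior-weighted likelihoods are 1/3 · 0.08192 = 0.027307, 1/3 · 0.01536 = 0.00512, 1/3 · 0.00128 = 0.00042667; summing to 0.032853.
By Bayes' rule, P(r = 4 | data) = (0.00042667) / (0.032853) = 0.012987.

0.013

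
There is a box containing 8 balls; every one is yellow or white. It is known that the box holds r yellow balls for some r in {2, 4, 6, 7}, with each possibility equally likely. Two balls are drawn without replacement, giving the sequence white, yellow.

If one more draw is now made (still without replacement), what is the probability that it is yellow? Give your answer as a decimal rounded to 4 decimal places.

Under each hypothesis, the probability of the observed sequence is: P(data | r = 2) = (6/8)(2/7) = 3/14; P(data | r = 4) = (4/8)(4/7) = 2/7; P(data | r = 6) = (2/8)(6/7) = 3/14; P(data | r = 7) = (1/8)(7/7) = 1/8.
Weighting by the prior gives 1/4 · 3/14 = 3/56, 1/4 · 2/7 = 1/14, 1/4 · 3/14 = 3/56, 1/4 · 1/8 = 1/32; these sum to 47/224.
The posterior is then P(r = 2 | data) = 12/47, P(r = 4 | data) = 16/47, P(r = 6 | data) = 12/47, P(r = 7 | data) = 7/47.
Averaging over the posterior, P(yellow next | data) = (1/6)(12/47) + (1/2)(16/47) + (5/6)(12/47) + (1)(7/47) = 27/47.

0.5745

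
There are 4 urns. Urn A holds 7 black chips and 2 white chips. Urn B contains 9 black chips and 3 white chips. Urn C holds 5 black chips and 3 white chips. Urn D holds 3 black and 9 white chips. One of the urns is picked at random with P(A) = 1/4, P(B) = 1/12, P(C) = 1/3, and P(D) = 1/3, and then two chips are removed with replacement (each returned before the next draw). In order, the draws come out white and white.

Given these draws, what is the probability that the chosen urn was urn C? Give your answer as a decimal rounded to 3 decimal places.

For each hypothesis, P(data | H) works out to: P(data | urn A) = (2/9)(2/9) = 0.049383; P(data | urn B) = (3/12)(3/12) = 0.0625; P(data | urn C) = (3/8)(3/8) = 0.14062; P(data | urn D) = (9/12)(9/12) = 0.5625.
Multiplying each by its prior: 1/4 · 0.049383 = 0.012346, 1/12 · 0.0625 = 0.0052083, 1/3 · 0.14062 = 0.046875, 1/3 · 0.5625 = 0.1875; summing to 0.25193.
So P(urn C | data) = (0.046875) / (0.25193) = 0.18606.

0.186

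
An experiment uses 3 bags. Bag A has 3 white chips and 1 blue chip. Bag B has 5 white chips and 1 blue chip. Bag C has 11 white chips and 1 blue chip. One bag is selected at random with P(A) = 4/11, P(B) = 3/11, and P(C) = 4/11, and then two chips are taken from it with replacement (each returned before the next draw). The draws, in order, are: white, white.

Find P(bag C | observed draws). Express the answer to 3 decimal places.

The likelihood of the observed sequence under each hypothesis: P(data | bag A) = (3/4)(3/4) = 9/16; P(data | bag B) = (5/6)(5/6) = 25/36; P(data | bag C) = (11/12)(11/12) = 121/144.
The prior-weighted likelihoods are 4/11 · 9/16 = 9/44, 3/11 · 25/36 = 25/132, 4/11 · 121/144 = 11/36; summing to 277/396.
So P(bag C | data) = (11/36) / (277/396) = 121/277.

0.437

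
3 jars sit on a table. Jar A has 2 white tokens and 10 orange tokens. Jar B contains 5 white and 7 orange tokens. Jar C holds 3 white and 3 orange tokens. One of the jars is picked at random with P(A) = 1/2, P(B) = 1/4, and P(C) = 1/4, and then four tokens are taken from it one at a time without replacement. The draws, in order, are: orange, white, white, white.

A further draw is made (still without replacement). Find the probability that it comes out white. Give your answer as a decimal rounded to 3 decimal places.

For each hypothesis, P(data | H) works out to: P(data | jar A) = (10/12)(2/11)(1/10)(0/9) = 0; P(data | jar B) = (7/12)(5/11)(4/10)(3/9) = 0.035354; P(data | jar C) = (3/6)(3/5)(2/4)(1/3) = 0.05.
Multiplying each by its prior: 1/2 · 0 = 0, 1/4 · 0.035354 = 0.0088384, 1/4 · 0.05 = 0.0125; these sum to 0.021338.
Normalising, the posterior is P(jar A | data) = 0, P(jar B | data) = 0.4142, P(jar C | data) = 0.5858.
The predictive probability is P(white next | data) = (1/4)(0.4142) + (0)(0.5858) = 0.10355.

0.104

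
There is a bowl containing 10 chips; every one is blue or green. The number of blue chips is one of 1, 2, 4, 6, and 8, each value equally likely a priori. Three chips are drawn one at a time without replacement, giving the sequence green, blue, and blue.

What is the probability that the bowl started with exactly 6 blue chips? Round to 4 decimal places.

Compute the likelihood of the observed sequence for each case: P(data | r = 1) = (9/10)(1/9)(0/8) = 0; P(data | r = 2) = (8/10)(2/9)(1/8) = 1/45; P(data | r = 4) = (6/10)(4/9)(3/8) = 1/10; P(data | r = 6) = (4/10)(6/9)(5/8) = 1/6; P(data | r = 8) = (2/10)(8/9)(7/8) = 7/45.
The prior-weighted likelihoods are 1/5 · 0 = 0, 1/5 · 1/45 = 1/225, 1/5 · 1/10 = 1/50, 1/5 · 1/6 = 1/30, 1/5 · 7/45 = 7/225; with total 4/45.
Hence P(r = 6 | data) = (1/30) / (4/45) = 3/8.

0.3750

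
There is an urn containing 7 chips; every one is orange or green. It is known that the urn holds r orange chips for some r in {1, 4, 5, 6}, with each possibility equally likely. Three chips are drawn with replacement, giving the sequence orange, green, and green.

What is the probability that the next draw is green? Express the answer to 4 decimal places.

Under each hypothesis, the probability of the observed sequence is: P(data | r = 1) = (1/7)(6/7)(6/7) = 36/343; P(data | r = 4) = (4/7)(3/7)(3/7) = 36/343; P(data | r = 5) = (5/7)(2/7)(2/7) = 20/343; P(data | r = 6) = (6/7)(1/7)(1/7) = 6/343.
Weighting by the prior gives 1/4 · 36/343 = 9/343, 1/4 · 36/343 = 9/343, 1/4 · 20/343 = 5/343, 1/4 · 6/343 = 3/686; summing to 1/14.
The posterior is then P(r = 1 | data) = 18/49, P(r = 4 | data) = 18/49, P(r = 5 | data) = 10/49, P(r = 6 | data) = 3/49.
Averaging over the posterior, P(green next | data) = (6/7)(18/49) + (3/7)(18/49) + (2/7)(10/49) + (1/7)(3/49) = 185/343.

0.5394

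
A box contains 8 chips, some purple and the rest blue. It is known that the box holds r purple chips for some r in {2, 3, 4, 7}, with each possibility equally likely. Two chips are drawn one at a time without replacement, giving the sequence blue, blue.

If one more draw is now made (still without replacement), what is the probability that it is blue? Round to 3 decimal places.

For each hypothesis, P(data | H) works out to: P(data | r = 2) = (6/8)(5/7) = 15/28; P(data | r = 3) = (5/8)(4/7) = 5/14; P(data | r = 4) = (4/8)(3/7) = 3/14; P(data | r = 7) = (1/8)(0/7) = 0.
Weighting by the prior gives 1/4 · 15/28 = 15/112, 1/4 · 5/14 = 5/56, 1/4 · 3/14 = 3/56, 1/4 · 0 = 0; with total 31/112.
The posterior is then P(r = 2 | data) = 15/31, P(r = 3 | data) = 10/31, P(r = 4 | data) = 6/31, P(r = 7 | data) = 0.
Averaging over the posterior, P(blue next | data) = (2/3)(15/31) + (1/2)(10/31) + (1/3)(6/31) = 17/31.

0.548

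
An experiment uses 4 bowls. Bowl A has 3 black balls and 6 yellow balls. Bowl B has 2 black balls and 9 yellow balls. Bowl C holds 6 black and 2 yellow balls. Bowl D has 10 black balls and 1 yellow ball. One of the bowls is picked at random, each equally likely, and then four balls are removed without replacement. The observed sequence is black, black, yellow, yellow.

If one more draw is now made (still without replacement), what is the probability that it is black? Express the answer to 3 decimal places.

The likelihood of the observed sequence under each hypothesis: P(data | bowl A) = (3/9)(2/8)(6/7)(5/6) = 0.059524; P(data | bowl B) = (2/11)(1/10)(9/9)(8/8) = 0.018182; P(data | bowl C) = (6/8)(5/7)(2/6)(1/5) = 0.035714; P(data | bowl D) = (10/11)(9/10)(1/9)(0/8) = 0.
Weighting by the prior gives 1/4 · 0.059524 = 0.014881, 1/4 · 0.018182 = 0.0045455, 1/4 · 0.035714 = 0.0089286, 1/4 · 0 = 0; summing to 0.028355.
Dividing through by the total gives posterior P(bowl A | data) = 0.52481, P(bowl B | data) = 0.16031, P(bowl C | data) = 0.31489, P(bowl D | data) = 0.
So P(black next | data) = Σ P(black next | H) P(H | data) = (1/5)(0.52481) + (0)(0.16031) + (1)(0.31489) = 0.41985.

0.420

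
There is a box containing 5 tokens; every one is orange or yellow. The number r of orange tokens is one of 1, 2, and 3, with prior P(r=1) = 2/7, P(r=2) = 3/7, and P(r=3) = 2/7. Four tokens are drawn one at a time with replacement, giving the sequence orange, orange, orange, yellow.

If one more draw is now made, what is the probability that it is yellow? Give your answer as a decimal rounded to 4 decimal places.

0.4936

Under each hypothesis, the probability of the observed sequence is: P(data | r = 1) = (1/5)(1/5)(1/5)(4/5) = 0.0064; P(data | r = 2) = (2/5)(2/5)(2/5)(3/5) = 0.0384; P(data | r = 3) = (3/5)(3/5)(3/5)(2/5) = 0.0864.
The prior-weighted likelihoods are 2/7 · 0.0064 = 0.0018286, 3/7 · 0.0384 = 0.016457, 2/7 · 0.0864 = 0.024686; with total 0.042971.
Normalising, the posterior is P(r = 1 | data) = 0.042553, P(r = 2 | data) = 0.38298, P(r = 3 | data) = 0.57447.
Averaging over the posterior, P(yellow next | data) = (4/5)(0.042553) + (3/5)(0.38298) + (2/5)(0.57447) = 0.49362.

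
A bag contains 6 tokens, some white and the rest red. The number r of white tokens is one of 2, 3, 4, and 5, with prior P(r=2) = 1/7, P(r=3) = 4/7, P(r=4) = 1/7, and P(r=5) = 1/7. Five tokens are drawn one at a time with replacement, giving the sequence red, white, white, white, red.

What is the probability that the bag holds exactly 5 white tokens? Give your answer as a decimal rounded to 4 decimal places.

0.0844

The likelihood of the observed sequence under each hypothesis: P(data | r = 2) = (4/6)(2/6)(2/6)(2/6)(4/6) = 0.016461; P(data | r = 3) = (3/6)(3/6)(3/6)(3/6)(3/6) = 0.03125; P(data | r = 4) = (2/6)(4/6)(4/6)(4/6)(2/6) = 0.032922; P(data | r = 5) = (1/6)(5/6)(5/6)(5/6)(1/6) = 0.016075.
Weighting by the prior gives 1/7 · 0.016461 = 0.0023516, 4/7 · 0.03125 = 0.017857, 1/7 · 0.032922 = 0.0047031, 1/7 · 0.016075 = 0.0022964; summing to 0.027208.
By Bayes' rule, P(r = 5 | data) = (0.0022964) / (0.027208) = 0.084402.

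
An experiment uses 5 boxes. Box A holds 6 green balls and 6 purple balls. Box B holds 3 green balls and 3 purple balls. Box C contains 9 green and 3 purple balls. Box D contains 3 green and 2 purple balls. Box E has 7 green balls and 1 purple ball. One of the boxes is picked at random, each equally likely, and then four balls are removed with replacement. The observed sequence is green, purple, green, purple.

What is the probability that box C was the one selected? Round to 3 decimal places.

Compute the likelihood of the observed sequence for each case: P(data | box A) = (6/12)(6/12)(6/12)(6/12) = 0.0625; P(data | box B) = (3/6)(3/6)(3/6)(3/6) = 0.0625; P(data | box C) = (9/12)(3/12)(9/12)(3/12) = 0.035156; P(data | box D) = (3/5)(2/5)(3/5)(2/5) = 0.0576; P(data | box E) = (7/8)(1/8)(7/8)(1/8) = 0.011963.
Multiplying each by its prior: 1/5 · 0.0625 = 0.0125, 1/5 · 0.0625 = 0.0125, 1/5 · 0.035156 = 0.0070313, 1/5 · 0.0576 = 0.01152, 1/5 · 0.011963 = 0.0023926; summing to 0.045944.
So P(box C | data) = (0.0070313) / (0.045944) = 0.15304.

0.153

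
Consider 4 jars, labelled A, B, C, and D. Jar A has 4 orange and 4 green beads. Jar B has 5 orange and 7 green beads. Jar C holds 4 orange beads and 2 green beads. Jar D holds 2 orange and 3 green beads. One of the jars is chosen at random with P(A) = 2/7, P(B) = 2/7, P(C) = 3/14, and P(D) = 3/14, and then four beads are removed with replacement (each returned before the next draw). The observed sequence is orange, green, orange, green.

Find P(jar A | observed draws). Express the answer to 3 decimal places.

Compute the likelihood of the observed sequence for each case: P(data | jar A) = (4/8)(4/8)(4/8)(4/8) = 0.0625; P(data | jar B) = (5/12)(7/12)(5/12)(7/12) = 0.059076; P(data | jar C) = (4/6)(2/6)(4/6)(2/6) = 0.049383; P(data | jar D) = (2/5)(3/5)(2/5)(3/5) = 0.0576.
The prior-weighted likelihoods are 2/7 · 0.0625 = 0.017857, 2/7 · 0.059076 = 0.016879, 3/14 · 0.049383 = 0.010582, 3/14 · 0.0576 = 0.012343; with total 0.057661.
So P(jar A | data) = (0.017857) / (0.057661) = 0.30969.

0.310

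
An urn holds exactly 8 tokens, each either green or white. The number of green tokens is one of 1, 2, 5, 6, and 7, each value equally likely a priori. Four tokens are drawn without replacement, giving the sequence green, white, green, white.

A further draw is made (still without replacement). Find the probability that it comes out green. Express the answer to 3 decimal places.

0.625

Under each hypothesis, the probability of the observed sequence is: P(data | r = 1) = (1/8)(7/7)(0/6) = 0; P(data | r = 2) = (2/8)(6/7)(1/6)(5/5) = 1/28; P(data | r = 5) = (5/8)(3/7)(4/6)(2/5) = 1/14; P(data | r = 6) = (6/8)(2/7)(5/6)(1/5) = 1/28; P(data | r = 7) = (7/8)(1/7)(6/6)(0/5) = 0.
Weighting by the prior gives 1/5 · 0 = 0, 1/5 · 1/28 = 1/140, 1/5 · 1/14 = 1/70, 1/5 · 1/28 = 1/140, 1/5 · 0 = 0; summing to 1/35.
Dividing through by the total gives posterior P(r = 1 | data) = 0, P(r = 2 | data) = 1/4, P(r = 5 | data) = 1/2, P(r = 6 | data) = 1/4, P(r = 7 | data) = 0.
So P(green next | data) = Σ P(green next | H) P(H | data) = (0)(1/4) + (3/4)(1/2) + (1)(1/4) = 5/8.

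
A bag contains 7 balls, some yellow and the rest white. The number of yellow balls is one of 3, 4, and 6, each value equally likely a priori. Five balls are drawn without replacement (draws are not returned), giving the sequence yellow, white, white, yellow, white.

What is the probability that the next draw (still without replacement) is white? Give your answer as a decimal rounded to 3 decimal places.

The likelihood of the observed sequence under each hypothesis: P(data | r = 3) = (3/7)(4/6)(3/5)(2/4)(2/3) = 2/35; P(data | r = 4) = (4/7)(3/6)(2/5)(3/4)(1/3) = 1/35; P(data | r = 6) = (6/7)(1/6)(0/5) = 0.
The prior-weighted likelihoods are 1/3 · 2/35 = 2/105, 1/3 · 1/35 = 1/105, 1/3 · 0 = 0; summing to 1/35.
Normalising, the posterior is P(r = 3 | data) = 2/3, P(r = 4 | data) = 1/3, P(r = 6 | data) = 0.
Averaging over the posterior, P(white next | data) = (1/2)(2/3) + (0)(1/3) = 1/3.

0.333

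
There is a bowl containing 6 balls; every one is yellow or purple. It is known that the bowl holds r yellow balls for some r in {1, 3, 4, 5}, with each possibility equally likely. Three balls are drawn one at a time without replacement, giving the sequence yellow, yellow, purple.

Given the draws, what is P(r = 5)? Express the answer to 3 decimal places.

0.323

The likelihood of the observed sequence under each hypothesis: P(data | r = 1) = (1/6)(0/5) = 0; P(data | r = 3) = (3/6)(2/5)(3/4) = 3/20; P(data | r = 4) = (4/6)(3/5)(2/4) = 1/5; P(data | r = 5) = (5/6)(4/5)(1/4) = 1/6.
Multiplying each by its prior: 1/4 · 0 = 0, 1/4 · 3/20 = 3/80, 1/4 · 1/5 = 1/20, 1/4 · 1/6 = 1/24; these sum to 31/240.
Therefore the posterior P(r = 5 | data) = (1/24) / (31/240) = 10/31.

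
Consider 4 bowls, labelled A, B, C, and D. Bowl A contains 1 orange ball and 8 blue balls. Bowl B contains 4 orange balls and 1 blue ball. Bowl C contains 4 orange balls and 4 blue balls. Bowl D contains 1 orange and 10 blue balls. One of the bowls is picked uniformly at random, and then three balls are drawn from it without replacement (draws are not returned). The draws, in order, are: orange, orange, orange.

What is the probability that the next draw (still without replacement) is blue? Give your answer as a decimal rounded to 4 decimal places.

Compute the likelihood of the observed sequence for each case: P(data | bowl A) = (1/9)(0/8) = 0; P(data | bowl B) = (4/5)(3/4)(2/3) = 2/5; P(data | bowl C) = (4/8)(3/7)(2/6) = 1/14; P(data | bowl D) = (1/11)(0/10) = 0.
Weighting by the prior gives 1/4 · 0 = 0, 1/4 · 2/5 = 1/10, 1/4 · 1/14 = 1/56, 1/4 · 0 = 0; these sum to 33/280.
The posterior is then P(bowl A | data) = 0, P(bowl B | data) = 28/33, P(bowl C | data) = 5/33, P(bowl D | data) = 0.
So P(blue next | data) = Σ P(blue next | H) P(H | data) = (1/2)(28/33) + (4/5)(5/33) = 6/11.

0.5455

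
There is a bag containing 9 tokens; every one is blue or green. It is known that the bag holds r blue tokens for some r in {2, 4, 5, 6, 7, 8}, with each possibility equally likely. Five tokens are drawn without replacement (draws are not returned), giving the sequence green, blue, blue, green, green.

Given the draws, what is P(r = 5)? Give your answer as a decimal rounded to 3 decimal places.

Under each hypothesis, the probability of the observed sequence is: P(data | r = 2) = (7/9)(2/8)(1/7)(6/6)(5/5) = 1/36; P(data | r = 4) = (5/9)(4/8)(3/7)(4/6)(3/5) = 1/21; P(data | r = 5) = (4/9)(5/8)(4/7)(3/6)(2/5) = 2/63; P(data | r = 6) = (3/9)(6/8)(5/7)(2/6)(1/5) = 1/84; P(data | r = 7) = (2/9)(7/8)(6/7)(1/6)(0/5) = 0; P(data | r = 8) = (1/9)(8/8)(7/7)(0/6) = 0.
The prior-weighted likelihoods are 1/6 · 1/36 = 1/216, 1/6 · 1/21 = 1/126, 1/6 · 2/63 = 1/189, 1/6 · 1/84 = 1/504, 1/6 · 0 = 0, 1/6 · 0 = 0; with total 5/252.
So P(r = 5 | data) = (1/189) / (5/252) = 4/15.

0.267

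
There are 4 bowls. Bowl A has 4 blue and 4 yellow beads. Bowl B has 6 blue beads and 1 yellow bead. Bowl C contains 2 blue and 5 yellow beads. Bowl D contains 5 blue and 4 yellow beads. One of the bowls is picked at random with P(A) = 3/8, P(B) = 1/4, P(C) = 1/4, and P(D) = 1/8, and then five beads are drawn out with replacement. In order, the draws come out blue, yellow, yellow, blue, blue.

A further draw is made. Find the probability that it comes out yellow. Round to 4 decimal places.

Compute the likelihood of the observed sequence for each case: P(data | bowl A) = (4/8)(4/8)(4/8)(4/8)(4/8) = 0.03125; P(data | bowl B) = (6/7)(1/7)(1/7)(6/7)(6/7) = 0.012852; P(data | bowl C) = (2/7)(5/7)(5/7)(2/7)(2/7) = 0.0119; P(data | bowl D) = (5/9)(4/9)(4/9)(5/9)(5/9) = 0.03387.
Multiplying each by its prior: 3/8 · 0.03125 = 0.011719, 1/4 · 0.012852 = 0.0032129, 1/4 · 0.0119 = 0.002975, 1/8 · 0.03387 = 0.0042338; with total 0.02214.
The posterior is then P(bowl A | data) = 0.52929, P(bowl B | data) = 0.14512, P(bowl C | data) = 0.13437, P(bowl D | data) = 0.19122.
Averaging over the posterior, P(yellow next | data) = (1/2)(0.52929) + (1/7)(0.14512) + (5/7)(0.13437) + (4/9)(0.19122) = 0.46634.

0.4663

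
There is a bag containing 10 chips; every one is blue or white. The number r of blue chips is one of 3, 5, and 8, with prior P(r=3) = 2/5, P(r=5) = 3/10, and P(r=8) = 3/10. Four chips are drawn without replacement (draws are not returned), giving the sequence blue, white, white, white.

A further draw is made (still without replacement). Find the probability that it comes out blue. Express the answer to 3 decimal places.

0.421

The likelihood of the observed sequence under each hypothesis: P(data | r = 3) = (3/10)(7/9)(6/8)(5/7) = 1/8; P(data | r = 5) = (5/10)(5/9)(4/8)(3/7) = 5/84; P(data | r = 8) = (8/10)(2/9)(1/8)(0/7) = 0.
Weighting by the prior gives 2/5 · 1/8 = 1/20, 3/10 · 5/84 = 1/56, 3/10 · 0 = 0; summing to 19/280.
Normalising, the posterior is P(r = 3 | data) = 14/19, P(r = 5 | data) = 5/19, P(r = 8 | data) = 0.
Averaging over the posterior, P(blue next | data) = (1/3)(14/19) + (2/3)(5/19) = 8/19.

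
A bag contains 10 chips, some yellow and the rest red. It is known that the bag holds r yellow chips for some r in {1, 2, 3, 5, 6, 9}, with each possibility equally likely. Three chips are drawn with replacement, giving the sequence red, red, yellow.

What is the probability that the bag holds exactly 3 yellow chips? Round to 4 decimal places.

0.2509

Compute the likelihood of the observed sequence for each case: P(data | r = 1) = (9/10)(9/10)(1/10) = 0.081; P(data | r = 2) = (8/10)(8/10)(2/10) = 0.128; P(data | r = 3) = (7/10)(7/10)(3/10) = 0.147; P(data | r = 5) = (5/10)(5/10)(5/10) = 0.125; P(data | r = 6) = (4/10)(4/10)(6/10) = 0.096; P(data | r = 9) = (1/10)(1/10)(9/10) = 0.009.
The prior-weighted likelihoods are 1/6 · 0.081 = 0.0135, 1/6 · 0.128 = 0.021333, 1/6 · 0.147 = 0.0245, 1/6 · 0.125 = 0.020833, 1/6 · 0.096 = 0.016, 1/6 · 0.009 = 0.0015; these sum to 0.097667.
Therefore the posterior P(r = 3 | data) = (0.0245) / (0.097667) = 0.25085.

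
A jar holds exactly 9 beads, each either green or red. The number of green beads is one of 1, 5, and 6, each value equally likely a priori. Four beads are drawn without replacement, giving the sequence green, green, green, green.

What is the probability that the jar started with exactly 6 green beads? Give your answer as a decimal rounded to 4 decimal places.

0.7500

Under each hypothesis, the probability of the observed sequence is: P(data | r = 1) = (1/9)(0/8) = 0; P(data | r = 5) = (5/9)(4/8)(3/7)(2/6) = 5/126; P(data | r = 6) = (6/9)(5/8)(4/7)(3/6) = 5/42.
Weighting by the prior gives 1/3 · 0 = 0, 1/3 · 5/126 = 5/378, 1/3 · 5/42 = 5/126; these sum to 10/189.
Hence P(r = 6 | data) = (5/126) / (10/189) = 3/4.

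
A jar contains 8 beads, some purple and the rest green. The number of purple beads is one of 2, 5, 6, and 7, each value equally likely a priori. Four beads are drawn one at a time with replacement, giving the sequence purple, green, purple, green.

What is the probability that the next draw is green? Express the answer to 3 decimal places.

For each hypothesis, P(data | H) works out to: P(data | r = 2) = (2/8)(6/8)(2/8)(6/8) = 0.035156; P(data | r = 5) = (5/8)(3/8)(5/8)(3/8) = 0.054932; P(data | r = 6) = (6/8)(2/8)(6/8)(2/8) = 0.035156; P(data | r = 7) = (7/8)(1/8)(7/8)(1/8) = 0.011963.
Weighting by the prior gives 1/4 · 0.035156 = 0.0087891, 1/4 · 0.054932 = 0.013733, 1/4 · 0.035156 = 0.0087891, 1/4 · 0.011963 = 0.0029907; summing to 0.034302.
The posterior is then P(r = 2 | data) = 0.25623, P(r = 5 | data) = 0.40036, P(r = 6 | data) = 0.25623, P(r = 7 | data) = 0.087189.
The predictive probability is P(green next | data) = (3/4)(0.25623) + (3/8)(0.40036) + (1/4)(0.25623) + (1/8)(0.087189) = 0.41726.

0.417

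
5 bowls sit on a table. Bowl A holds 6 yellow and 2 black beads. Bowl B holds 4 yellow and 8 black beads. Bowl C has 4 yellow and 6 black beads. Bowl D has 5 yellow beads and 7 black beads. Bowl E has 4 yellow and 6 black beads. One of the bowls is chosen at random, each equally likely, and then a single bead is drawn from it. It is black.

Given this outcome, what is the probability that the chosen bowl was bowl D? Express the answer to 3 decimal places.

The likelihood of this draw under each hypothesis: P(data | bowl A) = (2/8) = 1/4; P(data | bowl B) = (8/12) = 2/3; P(data | bowl C) = (6/10) = 3/5; P(data | bowl D) = (7/12) = 7/12; P(data | bowl E) = (6/10) = 3/5.
The prior-weighted likelihoods are 1/5 · 1/4 = 1/20, 1/5 · 2/3 = 2/15, 1/5 · 3/5 = 3/25, 1/5 · 7/12 = 7/60, 1/5 · 3/5 = 3/25; these sum to 27/50.
Hence P(bowl D | data) = (7/60) / (27/50) = 35/162.

0.216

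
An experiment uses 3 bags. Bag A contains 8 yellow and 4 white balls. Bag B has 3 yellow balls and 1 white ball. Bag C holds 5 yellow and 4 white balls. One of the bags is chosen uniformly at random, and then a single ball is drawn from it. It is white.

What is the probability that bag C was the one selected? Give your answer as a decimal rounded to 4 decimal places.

Under each hypothesis, the probability of this draw is: P(data | bag A) = (4/12) = 1/3; P(data | bag B) = (1/4) = 1/4; P(data | bag C) = (4/9) = 4/9.
The prior-weighted likelihoods are 1/3 · 1/3 = 1/9, 1/3 · 1/4 = 1/12, 1/3 · 4/9 = 4/27; these sum to 37/108.
Therefore the posterior P(bag C | data) = (4/27) / (37/108) = 16/37.

0.4324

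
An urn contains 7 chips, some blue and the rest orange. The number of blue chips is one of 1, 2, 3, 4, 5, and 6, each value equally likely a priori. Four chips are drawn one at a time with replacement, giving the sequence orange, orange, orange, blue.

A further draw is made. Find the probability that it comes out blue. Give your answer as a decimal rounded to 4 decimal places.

0.3448

For each hypothesis, P(data | H) works out to: P(data | r = 1) = (6/7)(6/7)(6/7)(1/7) = 0.089963; P(data | r = 2) = (5/7)(5/7)(5/7)(2/7) = 0.10412; P(data | r = 3) = (4/7)(4/7)(4/7)(3/7) = 0.079967; P(data | r = 4) = (3/7)(3/7)(3/7)(4/7) = 0.044981; P(data | r = 5) = (2/7)(2/7)(2/7)(5/7) = 0.01666; P(data | r = 6) = (1/7)(1/7)(1/7)(6/7) = 0.002499.
Weighting by the prior gives 1/6 · 0.089963 = 0.014994, 1/6 · 0.10412 = 0.017354, 1/6 · 0.079967 = 0.013328, 1/6 · 0.044981 = 0.0074969, 1/6 · 0.01666 = 0.0027766, 1/6 · 0.002499 = 0.00041649; these sum to 0.056365.
Dividing through by the total gives posterior P(r = 1 | data) = 0.26601, P(r = 2 | data) = 0.30788, P(r = 3 | data) = 0.23645, P(r = 4 | data) = 0.133, P(r = 5 | data) = 0.049261, P(r = 6 | data) = 0.0073892.
The predictive probability is P(blue next | data) = (1/7)(0.26601) + (2/7)(0.30788) + (3/7)(0.23645) + (4/7)(0.133) + (5/7)(0.049261) + (6/7)(0.0073892) = 0.34483.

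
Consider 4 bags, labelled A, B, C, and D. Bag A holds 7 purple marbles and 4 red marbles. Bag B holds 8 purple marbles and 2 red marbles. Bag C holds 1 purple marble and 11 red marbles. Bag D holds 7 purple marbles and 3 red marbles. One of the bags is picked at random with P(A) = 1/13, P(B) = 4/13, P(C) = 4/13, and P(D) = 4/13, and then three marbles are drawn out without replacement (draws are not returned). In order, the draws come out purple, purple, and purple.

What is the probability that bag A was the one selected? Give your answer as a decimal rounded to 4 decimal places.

For each hypothesis, P(data | H) works out to: P(data | bag A) = (7/11)(6/10)(5/9) = 0.21212; P(data | bag B) = (8/10)(7/9)(6/8) = 0.46667; P(data | bag C) = (1/12)(0/11) = 0; P(data | bag D) = (7/10)(6/9)(5/8) = 0.29167.
Weighting by the prior gives 1/13 · 0.21212 = 0.016317, 4/13 · 0.46667 = 0.14359, 4/13 · 0 = 0, 4/13 · 0.29167 = 0.089744; with total 0.24965.
So P(bag A | data) = (0.016317) / (0.24965) = 0.065359.

0.0654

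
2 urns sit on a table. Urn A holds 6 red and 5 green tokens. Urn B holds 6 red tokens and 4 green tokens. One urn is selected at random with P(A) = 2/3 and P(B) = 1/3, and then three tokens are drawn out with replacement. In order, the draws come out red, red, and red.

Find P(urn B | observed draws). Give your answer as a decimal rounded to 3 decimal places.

For each hypothesis, P(data | H) works out to: P(data | urn A) = (6/11)(6/11)(6/11) = 0.16228; P(data | urn B) = (6/10)(6/10)(6/10) = 0.216.
Weighting by the prior gives 2/3 · 0.16228 = 0.10819, 1/3 · 0.216 = 0.072; with total 0.18019.
By Bayes' rule, P(urn B | data) = (0.072) / (0.18019) = 0.39958.

0.400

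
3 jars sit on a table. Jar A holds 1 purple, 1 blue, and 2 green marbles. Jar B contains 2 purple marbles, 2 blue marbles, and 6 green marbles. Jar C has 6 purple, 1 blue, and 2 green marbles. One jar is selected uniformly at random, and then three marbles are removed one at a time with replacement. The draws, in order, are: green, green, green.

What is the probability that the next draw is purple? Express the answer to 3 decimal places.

0.232

The likelihood of the observed sequence under each hypothesis: P(data | jar A) = (2/4)(2/4)(2/4) = 0.125; P(data | jar B) = (6/10)(6/10)(6/10) = 0.216; P(data | jar C) = (2/9)(2/9)(2/9) = 0.010974.
Weighting by the prior gives 1/3 · 0.125 = 0.041667, 1/3 · 0.216 = 0.072, 1/3 · 0.010974 = 0.003658; summing to 0.11732.
The posterior is then P(jar A | data) = 0.35514, P(jar B | data) = 0.61368, P(jar C | data) = 0.031178.
The predictive probability is P(purple next | data) = (1/4)(0.35514) + (1/5)(0.61368) + (2/3)(0.031178) = 0.23231.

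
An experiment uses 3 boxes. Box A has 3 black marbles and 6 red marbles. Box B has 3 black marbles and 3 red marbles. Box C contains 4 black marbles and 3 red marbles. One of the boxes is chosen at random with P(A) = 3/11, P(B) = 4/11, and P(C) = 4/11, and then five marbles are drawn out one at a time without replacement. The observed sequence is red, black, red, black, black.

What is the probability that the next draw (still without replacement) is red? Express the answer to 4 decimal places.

0.7538

For each hypothesis, P(data | H) works out to: P(data | box A) = (6/9)(3/8)(5/7)(2/6)(1/5) = 1/84; P(data | box B) = (3/6)(3/5)(2/4)(2/3)(1/2) = 1/20; P(data | box C) = (3/7)(4/6)(2/5)(3/4)(2/3) = 2/35.
Weighting by the prior gives 3/11 · 1/84 = 1/308, 4/11 · 1/20 = 1/55, 4/11 · 2/35 = 8/385; these sum to 13/308.
Normalising, the posterior is P(box A | data) = 1/13, P(box B | data) = 28/65, P(box C | data) = 32/65.
So P(red next | data) = Σ P(red next | H) P(H | data) = (1)(1/13) + (1)(28/65) + (1/2)(32/65) = 49/65.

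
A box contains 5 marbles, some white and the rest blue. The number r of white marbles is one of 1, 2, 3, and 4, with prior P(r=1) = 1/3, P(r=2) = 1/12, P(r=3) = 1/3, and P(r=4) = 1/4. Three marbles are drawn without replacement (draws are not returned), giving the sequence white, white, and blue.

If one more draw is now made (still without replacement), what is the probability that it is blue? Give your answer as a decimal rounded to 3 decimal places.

0.333

The likelihood of the observed sequence under each hypothesis: P(data | r = 1) = (1/5)(0/4) = 0; P(data | r = 2) = (2/5)(1/4)(3/3) = 1/10; P(data | r = 3) = (3/5)(2/4)(2/3) = 1/5; P(data | r = 4) = (4/5)(3/4)(1/3) = 1/5.
The prior-weighted likelihoods are 1/3 · 0 = 0, 1/12 · 1/10 = 1/120, 1/3 · 1/5 = 1/15, 1/4 · 1/5 = 1/20; summing to 1/8.
Dividing through by the total gives posterior P(r = 1 | data) = 0, P(r = 2 | data) = 1/15, P(r = 3 | data) = 8/15, P(r = 4 | data) = 2/5.
So P(blue next | data) = Σ P(blue next | H) P(H | data) = (1)(1/15) + (1/2)(8/15) + (0)(2/5) = 1/3.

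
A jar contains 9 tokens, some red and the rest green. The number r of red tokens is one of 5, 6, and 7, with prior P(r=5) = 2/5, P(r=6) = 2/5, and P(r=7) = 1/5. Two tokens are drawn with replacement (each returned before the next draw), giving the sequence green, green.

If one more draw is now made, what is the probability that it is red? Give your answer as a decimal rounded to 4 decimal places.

0.6091

Compute the likelihood of the observed sequence for each case: P(data | r = 5) = (4/9)(4/9) = 16/81; P(data | r = 6) = (3/9)(3/9) = 1/9; P(data | r = 7) = (2/9)(2/9) = 4/81.
The prior-weighted likelihoods are 2/5 · 16/81 = 32/405, 2/5 · 1/9 = 2/45, 1/5 · 4/81 = 4/405; with total 2/15.
Normalising, the posterior is P(r = 5 | data) = 16/27, P(r = 6 | data) = 1/3, P(r = 7 | data) = 2/27.
The predictive probability is P(red next | data) = (5/9)(16/27) + (2/3)(1/3) + (7/9)(2/27) = 148/243.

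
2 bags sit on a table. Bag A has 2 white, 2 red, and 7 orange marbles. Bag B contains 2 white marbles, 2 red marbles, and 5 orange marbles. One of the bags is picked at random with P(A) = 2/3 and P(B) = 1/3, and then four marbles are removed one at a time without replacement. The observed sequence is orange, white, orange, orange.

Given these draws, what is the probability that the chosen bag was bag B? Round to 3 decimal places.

0.272

Compute the likelihood of the observed sequence for each case: P(data | bag A) = (7/11)(2/10)(6/9)(5/8) = 0.05303; P(data | bag B) = (5/9)(2/8)(4/7)(3/6) = 0.039683.
Weighting by the prior gives 2/3 · 0.05303 = 0.035354, 1/3 · 0.039683 = 0.013228; summing to 0.048581.
By Bayes' rule, P(bag B | data) = (0.013228) / (0.048581) = 0.27228.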